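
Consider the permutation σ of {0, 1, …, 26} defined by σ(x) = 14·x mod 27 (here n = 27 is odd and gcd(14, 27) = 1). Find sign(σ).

-1

Start at x=4: 4 → 2 → 1 → 14 → 7 → 17 → 22 → … (one orbit).
Cycle lengths of π_14 on ℤ/27ℤ: [18, 6, 2, 1]; 4 cycles in total.
With 4 cycles on 27 points, sign = (−1)^{27−4} = -1.
Check: (14/27) = -1 by Zolotarev.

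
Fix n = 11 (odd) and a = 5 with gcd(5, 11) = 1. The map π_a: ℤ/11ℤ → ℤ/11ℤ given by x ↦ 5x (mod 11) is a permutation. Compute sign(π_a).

+1

Orbit of 4 under x↦5x: [4, 9, 1, 5, 3]… (length divides ord_11(5)).
3 cycles of lengths [5, 5, 1].
11 − 3 = 8 transpositions; sign(π) = (−1)^8 = +1.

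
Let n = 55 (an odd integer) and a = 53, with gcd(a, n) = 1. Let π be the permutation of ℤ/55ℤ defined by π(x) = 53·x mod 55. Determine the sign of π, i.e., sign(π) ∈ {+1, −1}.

Start at x=14: 14 → 27 → 1 → 53 → 4 → 47 → 16 → … (one orbit).
6 cycles of lengths [20, 20, 5, 5, 4, 1].
n − c = 55 − 6 = 49; sign = (−1)^49 = -1.
(53|55)_J = -1 (Zolotarev's lemma cross-check).

-1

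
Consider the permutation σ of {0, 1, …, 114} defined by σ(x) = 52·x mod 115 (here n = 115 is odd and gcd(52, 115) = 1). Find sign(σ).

Trace 73: π^k(73) = [73, 1, 52, 59, 78, 31, 2] for k=0..6.
Cycle type of π: 44×2 + 11×2 + 4 + 1; total 6 cycles.
With 6 cycles on 115 points, sign = (−1)^{115−6} = -1.
Via Zolotarev, sign(π_{52}) = (52|115) = -1.

-1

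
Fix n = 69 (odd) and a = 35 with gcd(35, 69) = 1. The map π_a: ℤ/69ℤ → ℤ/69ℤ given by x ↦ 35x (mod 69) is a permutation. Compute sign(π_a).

Trace 55: π^k(55) = [55, 62, 31, 50, 25, 47, 58] for k=0..6.
π_35 has 6 disjoint cycles with lengths [22, 22, 11, 11, 2, 1] on {0,…,68}.
n − c = 69 − 6 = 63; sign = (−1)^63 = -1.

-1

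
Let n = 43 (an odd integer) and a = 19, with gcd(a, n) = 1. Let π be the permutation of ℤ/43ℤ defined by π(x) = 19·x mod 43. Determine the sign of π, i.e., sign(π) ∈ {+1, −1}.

-1

Orbit of 19 under x↦19x: [19, 17, 22, 31, 30, 11, 37]… (length divides ord_43(19)).
The orbit structure of x ↦ 19x mod 43: 2 orbits of sizes [42, 1].
43 − 2 = 41 transpositions; sign(π) = (−1)^41 = -1.
Zolotarev: (19|43) = -1, matching the cycle-count sign.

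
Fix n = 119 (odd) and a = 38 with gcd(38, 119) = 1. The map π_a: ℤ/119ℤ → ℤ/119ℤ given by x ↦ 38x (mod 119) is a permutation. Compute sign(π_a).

-1

Start at x=115: 115 → 86 → 55 → 67 → 47 → 1 → 38 → … (one orbit).
14 cycles of lengths [12, 12, 12, 12, 12, 12, 12, 12, 6, 4, 4, 4, 4, 1].
sign(π) = (−1)^{n − #cycles} = (−1)^{119−14} = (−1)^105 = -1.
Via Zolotarev, sign(π_{38}) = (38|119) = -1.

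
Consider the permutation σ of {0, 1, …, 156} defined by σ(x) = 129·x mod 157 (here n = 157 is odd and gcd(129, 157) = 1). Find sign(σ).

-1

Orbit of 28 under x↦129x: [28, 1, 129, 156]… (length divides ord_157(129)).
Decompose π into cycles: lengths [4, 4, 4, 4, 4, 4, 4, 4, 4, 4, 4, 4, 4, 4, 4, 4, 4, 4, 4, 4, 4, 4, 4, 4, 4, 4, 4, 4, 4, 4, 4, 4, 4, 4, 4, 4, 4, 4, 4, 1] (40 cycles, including the fixed point 0).
sign(π) = (−1)^{n − #cycles} = (−1)^{157−40} = (−1)^117 = -1.
The Jacobi symbol (129|157) = -1 (Zolotarev) agrees.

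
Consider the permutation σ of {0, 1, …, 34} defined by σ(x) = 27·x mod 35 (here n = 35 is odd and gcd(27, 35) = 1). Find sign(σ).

+1

Start at x=1: 1 → 27 → 29 → 13 → 1 (one orbit).
Cycle type of π: 4×7 + 2×3 + 1; total 11 cycles.
n − c = 35 − 11 = 24; sign = (−1)^24 = +1.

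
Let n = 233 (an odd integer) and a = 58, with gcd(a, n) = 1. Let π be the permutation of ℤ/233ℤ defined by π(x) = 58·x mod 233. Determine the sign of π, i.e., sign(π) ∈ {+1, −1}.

+1

Orbit of 19 under x↦58x: [19, 170, 74, 98, 92, 210, 64]… (length divides ord_233(58)).
Cycle lengths of π_58 on ℤ/233ℤ: [58, 58, 58, 58, 1]; 5 cycles in total.
233 − 5 = 228 transpositions; sign(π) = (−1)^228 = +1.
Via Zolotarev, sign(π_{58}) = (58|233) = +1.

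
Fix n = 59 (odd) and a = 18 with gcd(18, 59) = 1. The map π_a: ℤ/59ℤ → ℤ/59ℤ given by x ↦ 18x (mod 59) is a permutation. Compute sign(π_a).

-1

Orbit of 57 under x↦18x: [57, 23, 1, 18, 29, 50, 15]… (length divides ord_59(18)).
The orbit structure of x ↦ 18x mod 59: 2 orbits of sizes [58, 1].
n − c = 59 − 2 = 57; sign = (−1)^57 = -1.
Zolotarev: (18|59) = -1, matching the cycle-count sign.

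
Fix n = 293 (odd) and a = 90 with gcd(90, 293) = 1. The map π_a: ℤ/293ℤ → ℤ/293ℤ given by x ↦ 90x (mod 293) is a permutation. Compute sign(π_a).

+1

Start at x=81: 81 → 258 → 73 → 124 → 26 → 289 → 226 → … (one orbit).
5 cycles of lengths [73, 73, 73, 73, 1].
With 5 cycles on 293 points, sign = (−1)^{293−5} = +1.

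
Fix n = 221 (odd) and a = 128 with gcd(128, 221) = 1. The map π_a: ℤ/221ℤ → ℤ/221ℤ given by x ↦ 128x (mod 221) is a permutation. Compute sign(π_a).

Trace 16: π^k(16) = [16, 59, 38, 2, 35, 60, 166] for k=0..6.
The orbit structure of x ↦ 128x mod 221: 12 orbits of sizes [24, 24, 24, 24, 24, 24, 24, 24, 12, 8, 8, 1].
221 − 12 = 209 transpositions; sign(π) = (−1)^209 = -1.
Via Zolotarev, sign(π_{128}) = (128|221) = -1.

-1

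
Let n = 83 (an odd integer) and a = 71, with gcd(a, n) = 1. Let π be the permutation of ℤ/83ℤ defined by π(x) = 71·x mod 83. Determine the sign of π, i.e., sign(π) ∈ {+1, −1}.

Trace 74: π^k(74) = [74, 25, 32, 31, 43, 65, 50] for k=0..6.
2 cycles of lengths [82, 1].
83 − 2 = 81 transpositions; sign(π) = (−1)^81 = -1.
Zolotarev: (71|83) = -1, matching the cycle-count sign.

-1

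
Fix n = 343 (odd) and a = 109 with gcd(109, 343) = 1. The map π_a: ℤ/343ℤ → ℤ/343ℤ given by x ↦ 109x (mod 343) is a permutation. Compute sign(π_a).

Trace 316: π^k(316) = [316, 144, 261, 323, 221, 79, 36] for k=0..6.
Cycle lengths of π_109 on ℤ/343ℤ: [147, 147, 21, 21, 3, 3, 1]; 7 cycles in total.
343 − 7 = 336 transpositions; sign(π) = (−1)^336 = +1.

+1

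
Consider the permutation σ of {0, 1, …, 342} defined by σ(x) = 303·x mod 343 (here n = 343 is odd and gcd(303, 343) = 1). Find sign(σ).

Orbit of 233 under x↦303x: [233, 284, 302, 268, 256, 50, 58]… (length divides ord_343(303)).
Cycle lengths of π_303 on ℤ/343ℤ: [147, 147, 21, 21, 3, 3, 1]; 7 cycles in total.
Σ(ℓ_i−1) = 343−7 = 336; sign = (−1)^336 = +1.
(303|343)_J = +1 (Zolotarev's lemma cross-check).

+1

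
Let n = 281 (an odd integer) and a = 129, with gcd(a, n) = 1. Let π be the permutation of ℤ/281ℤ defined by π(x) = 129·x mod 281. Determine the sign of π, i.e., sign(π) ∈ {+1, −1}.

Trace 139: π^k(139) = [139, 228, 188, 86, 135, 274, 221] for k=0..6.
Decompose π into cycles: lengths [40, 40, 40, 40, 40, 40, 40, 1] (8 cycles, including the fixed point 0).
8 cycles on 281: each ℓ→(−1)^(ℓ−1), product (−1)^273 = -1.
The Jacobi symbol (129|281) = -1 (Zolotarev) agrees.

-1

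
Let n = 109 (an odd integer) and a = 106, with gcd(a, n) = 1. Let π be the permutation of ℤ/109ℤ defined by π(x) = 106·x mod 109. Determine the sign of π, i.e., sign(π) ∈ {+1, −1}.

+1

Start at x=21: 21 → 46 → 80 → 87 → 66 → 20 → 49 → … (one orbit).
Cycle type of π: 54×2 + 1; total 3 cycles.
sign(π) = (−1)^{n − #cycles} = (−1)^{109−3} = (−1)^106 = +1.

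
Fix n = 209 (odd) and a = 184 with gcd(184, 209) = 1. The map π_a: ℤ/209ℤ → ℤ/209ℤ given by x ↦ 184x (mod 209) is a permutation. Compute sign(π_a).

Orbit of 93 under x↦184x: [93, 183, 23, 52, 163, 105, 92]… (length divides ord_209(184)).
Decompose π into cycles: lengths [90, 90, 18, 10, 1] (5 cycles, including the fixed point 0).
5 cycles on 209: each ℓ→(−1)^(ℓ−1), product (−1)^204 = +1.
Zolotarev: (184|209) = +1, matching the cycle-count sign.

+1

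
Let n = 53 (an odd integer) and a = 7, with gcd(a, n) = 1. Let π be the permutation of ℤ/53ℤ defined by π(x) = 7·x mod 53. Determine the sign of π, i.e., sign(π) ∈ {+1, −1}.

+1

Trace 24: π^k(24) = [24, 9, 10, 17, 13, 38, 1] for k=0..6.
3 cycles of lengths [26, 26, 1].
53 − 3 = 50 transpositions; sign(π) = (−1)^50 = +1.
The Jacobi symbol (7|53) = +1 (Zolotarev) agrees.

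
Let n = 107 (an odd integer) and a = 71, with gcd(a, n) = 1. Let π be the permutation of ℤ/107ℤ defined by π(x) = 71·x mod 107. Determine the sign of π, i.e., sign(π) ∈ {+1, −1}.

Start at x=7: 7 → 69 → 84 → 79 → 45 → 92 → 5 → … (one orbit).
π_71 has 2 disjoint cycles with lengths [106, 1] on {0,…,106}.
n − c = 107 − 2 = 105; sign = (−1)^105 = -1.
(71|107)_J = -1 (Zolotarev's lemma cross-check).

-1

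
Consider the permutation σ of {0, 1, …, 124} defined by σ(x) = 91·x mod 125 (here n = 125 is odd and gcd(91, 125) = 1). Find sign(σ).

+1

Trace 21: π^k(21) = [21, 36, 26, 116, 56, 96, 111] for k=0..6.
13 cycles of lengths [25, 25, 25, 25, 5, 5, 5, 5, 1, 1, 1, 1, 1].
125 − 13 = 112 transpositions; sign(π) = (−1)^112 = +1.
Via Zolotarev, sign(π_{91}) = (91|125) = +1.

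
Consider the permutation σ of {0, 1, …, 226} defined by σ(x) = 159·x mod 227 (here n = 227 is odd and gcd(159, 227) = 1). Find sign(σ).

+1

Orbit of 173 under x↦159x: [173, 40, 4, 182, 109, 79, 76]… (length divides ord_227(159)).
π_159 has 3 disjoint cycles with lengths [113, 113, 1] on {0,…,226}.
Σ(ℓ_i−1) = 227−3 = 224; sign = (−1)^224 = +1.
Via Zolotarev, sign(π_{159}) = (159|227) = +1.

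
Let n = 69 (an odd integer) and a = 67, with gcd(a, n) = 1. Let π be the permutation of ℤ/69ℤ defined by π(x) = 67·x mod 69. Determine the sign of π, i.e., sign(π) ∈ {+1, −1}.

Orbit of 58 under x↦67x: [58, 22, 25, 19, 31, 7, 55]… (length divides ord_69(67)).
The orbit structure of x ↦ 67x mod 69: 6 orbits of sizes [22, 22, 22, 1, 1, 1].
Σ(ℓ_i−1) = 69−6 = 63; sign = (−1)^63 = -1.
(67|69)_J = -1 (Zolotarev's lemma cross-check).

-1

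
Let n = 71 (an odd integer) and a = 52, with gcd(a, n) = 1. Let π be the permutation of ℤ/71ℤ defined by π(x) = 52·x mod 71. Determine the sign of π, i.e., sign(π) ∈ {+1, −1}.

Trace 63: π^k(63) = [63, 10, 23, 60, 67, 5, 47] for k=0..6.
π_52 has 2 disjoint cycles with lengths [70, 1] on {0,…,70}.
71 − 2 = 69 transpositions; sign(π) = (−1)^69 = -1.

-1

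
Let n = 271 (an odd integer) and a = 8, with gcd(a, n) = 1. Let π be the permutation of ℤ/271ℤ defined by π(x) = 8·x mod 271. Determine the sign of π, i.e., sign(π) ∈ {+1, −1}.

Start at x=106: 106 → 35 → 9 → 72 → 34 → 1 → 8 → … (one orbit).
The orbit structure of x ↦ 8x mod 271: 7 orbits of sizes [45, 45, 45, 45, 45, 45, 1].
7 cycles on 271: each ℓ→(−1)^(ℓ−1), product (−1)^264 = +1.
Via Zolotarev, sign(π_{8}) = (8|271) = +1.

+1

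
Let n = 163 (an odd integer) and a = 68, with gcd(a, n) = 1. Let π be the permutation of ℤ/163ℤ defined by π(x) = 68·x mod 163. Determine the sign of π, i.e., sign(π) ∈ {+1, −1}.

-1

Trace 133: π^k(133) = [133, 79, 156, 13, 69, 128, 65] for k=0..6.
π_68 has 2 disjoint cycles with lengths [162, 1] on {0,…,162}.
With 2 cycles on 163 points, sign = (−1)^{163−2} = -1.
(68|163)_J = -1 (Zolotarev's lemma cross-check).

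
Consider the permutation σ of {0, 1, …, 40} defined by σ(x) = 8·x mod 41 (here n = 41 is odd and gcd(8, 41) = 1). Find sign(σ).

+1

Trace 8: π^k(8) = [8, 23, 20, 37, 9, 31, 2] for k=0..6.
The orbit structure of x ↦ 8x mod 41: 3 orbits of sizes [20, 20, 1].
Σ(ℓ_i−1) = 41−3 = 38; sign = (−1)^38 = +1.
The Jacobi symbol (8|41) = +1 (Zolotarev) agrees.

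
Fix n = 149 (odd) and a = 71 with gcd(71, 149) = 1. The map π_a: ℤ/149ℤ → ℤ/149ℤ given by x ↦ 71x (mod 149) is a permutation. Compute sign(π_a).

-1

Orbit of 144 under x↦71x: [144, 92, 125, 84, 4, 135, 49]… (length divides ord_149(71)).
Cycle lengths of π_71 on ℤ/149ℤ: [148, 1]; 2 cycles in total.
Σ(ℓ_i−1) = 149−2 = 147; sign = (−1)^147 = -1.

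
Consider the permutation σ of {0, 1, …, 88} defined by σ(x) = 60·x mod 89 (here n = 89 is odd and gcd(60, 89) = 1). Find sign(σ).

-1

Orbit of 83 under x↦60x: [83, 85, 27, 18, 12, 8, 35]… (length divides ord_89(60)).
2 cycles of lengths [88, 1].
Σ(ℓ_i−1) = 89−2 = 87; sign = (−1)^87 = -1.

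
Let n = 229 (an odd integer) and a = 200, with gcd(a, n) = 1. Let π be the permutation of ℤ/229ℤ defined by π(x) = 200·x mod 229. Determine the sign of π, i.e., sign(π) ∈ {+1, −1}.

Start at x=143: 143 → 204 → 38 → 43 → 127 → 210 → 93 → … (one orbit).
2 cycles of lengths [228, 1].
n − c = 229 − 2 = 227; sign = (−1)^227 = -1.

-1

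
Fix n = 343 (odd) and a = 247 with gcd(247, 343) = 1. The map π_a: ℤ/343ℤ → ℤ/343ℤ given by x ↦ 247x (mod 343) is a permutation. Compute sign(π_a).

Orbit of 134 under x↦247x: [134, 170, 144, 239, 37, 221, 50]… (length divides ord_343(247)).
π_247 has 7 disjoint cycles with lengths [147, 147, 21, 21, 3, 3, 1] on {0,…,342}.
With 7 cycles on 343 points, sign = (−1)^{343−7} = +1.
Via Zolotarev, sign(π_{247}) = (247|343) = +1.

+1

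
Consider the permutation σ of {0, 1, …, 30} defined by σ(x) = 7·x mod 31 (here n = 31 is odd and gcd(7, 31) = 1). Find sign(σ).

+1

Orbit of 10 under x↦7x: [10, 8, 25, 20, 16, 19, 9]… (length divides ord_31(7)).
Cycle lengths of π_7 on ℤ/31ℤ: [15, 15, 1]; 3 cycles in total.
3 cycles on 31: each ℓ→(−1)^(ℓ−1), product (−1)^28 = +1.
The Jacobi symbol (7|31) = +1 (Zolotarev) agrees.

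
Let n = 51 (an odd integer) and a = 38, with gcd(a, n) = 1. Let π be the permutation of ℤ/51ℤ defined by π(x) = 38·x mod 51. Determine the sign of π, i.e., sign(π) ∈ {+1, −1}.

-1

Start at x=16: 16 → 47 → 1 → 38 → 16 (one orbit).
Decompose π into cycles: lengths [4, 4, 4, 4, 4, 4, 4, 4, 4, 4, 4, 4, 2, 1] (14 cycles, including the fixed point 0).
14 cycles on 51: each ℓ→(−1)^(ℓ−1), product (−1)^37 = -1.
(38|51)_J = -1 (Zolotarev's lemma cross-check).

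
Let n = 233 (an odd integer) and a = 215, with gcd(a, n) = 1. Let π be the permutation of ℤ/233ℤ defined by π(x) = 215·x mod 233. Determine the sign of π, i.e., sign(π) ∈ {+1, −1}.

+1

Start at x=133: 133 → 169 → 220 → 1 → 215 → 91 → 226 → … (one orbit).
Cycle type of π: 116×2 + 1; total 3 cycles.
With 3 cycles on 233 points, sign = (−1)^{233−3} = +1.
The Jacobi symbol (215|233) = +1 (Zolotarev) agrees.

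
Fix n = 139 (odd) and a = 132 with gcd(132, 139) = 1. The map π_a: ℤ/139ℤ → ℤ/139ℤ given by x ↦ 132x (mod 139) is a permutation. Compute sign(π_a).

Start at x=127: 127 → 84 → 107 → 85 → 100 → 134 → 35 → … (one orbit).
2 cycles of lengths [138, 1].
With 2 cycles on 139 points, sign = (−1)^{139−2} = -1.

-1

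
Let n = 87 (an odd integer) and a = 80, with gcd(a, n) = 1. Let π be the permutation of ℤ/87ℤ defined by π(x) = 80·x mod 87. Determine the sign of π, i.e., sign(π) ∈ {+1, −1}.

Start at x=82: 82 → 35 → 16 → 62 → 1 → 80 → 49 → … (one orbit).
Cycle lengths of π_80 on ℤ/87ℤ: [14, 14, 14, 14, 14, 14, 2, 1]; 8 cycles in total.
sign(π) = (−1)^{n − #cycles} = (−1)^{87−8} = (−1)^79 = -1.

-1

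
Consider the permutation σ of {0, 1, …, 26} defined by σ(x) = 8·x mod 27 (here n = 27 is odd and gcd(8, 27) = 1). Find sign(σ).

-1

Start at x=8: 8 → 10 → 26 → 19 → 17 → 1 → 8 (one orbit).
Cycle lengths of π_8 on ℤ/27ℤ: [6, 6, 6, 2, 2, 2, 2, 1]; 8 cycles in total.
sign(π) = (−1)^{n − #cycles} = (−1)^{27−8} = (−1)^19 = -1.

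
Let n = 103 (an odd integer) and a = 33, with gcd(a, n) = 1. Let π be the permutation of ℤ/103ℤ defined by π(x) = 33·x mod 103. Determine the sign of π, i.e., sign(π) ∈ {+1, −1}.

Start at x=63: 63 → 19 → 9 → 91 → 16 → 13 → 17 → … (one orbit).
Decompose π into cycles: lengths [51, 51, 1] (3 cycles, including the fixed point 0).
3 cycles on 103: each ℓ→(−1)^(ℓ−1), product (−1)^100 = +1.
Zolotarev: (33|103) = +1, matching the cycle-count sign.

+1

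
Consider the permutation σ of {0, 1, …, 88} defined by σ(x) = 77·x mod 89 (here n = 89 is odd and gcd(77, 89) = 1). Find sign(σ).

-1

Orbit of 37 under x↦77x: [37, 1, 77, 55, 52, 88, 12]… (length divides ord_89(77)).
Decompose π into cycles: lengths [8, 8, 8, 8, 8, 8, 8, 8, 8, 8, 8, 1] (12 cycles, including the fixed point 0).
89 − 12 = 77 transpositions; sign(π) = (−1)^77 = -1.
Zolotarev: (77|89) = -1, matching the cycle-count sign.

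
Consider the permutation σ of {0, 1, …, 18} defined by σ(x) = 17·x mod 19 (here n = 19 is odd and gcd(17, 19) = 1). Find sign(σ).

Trace 17: π^k(17) = [17, 4, 11, 16, 6, 7, 5] for k=0..6.
Decompose π into cycles: lengths [9, 9, 1] (3 cycles, including the fixed point 0).
Σ(ℓ_i−1) = 19−3 = 16; sign = (−1)^16 = +1.

+1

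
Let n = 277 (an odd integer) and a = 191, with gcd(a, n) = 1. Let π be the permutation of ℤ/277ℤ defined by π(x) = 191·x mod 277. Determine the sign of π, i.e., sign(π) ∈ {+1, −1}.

Orbit of 23 under x↦191x: [23, 238, 30, 190, 3, 19, 28]… (length divides ord_277(191)).
Cycle lengths of π_191 on ℤ/277ℤ: [69, 69, 69, 69, 1]; 5 cycles in total.
n − c = 277 − 5 = 272; sign = (−1)^272 = +1.
Check: (191/277) = +1 by Zolotarev.

+1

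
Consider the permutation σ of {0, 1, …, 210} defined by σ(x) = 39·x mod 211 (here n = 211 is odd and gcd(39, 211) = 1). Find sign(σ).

-1

Orbit of 94 under x↦39x: [94, 79, 127, 100, 102, 180, 57]… (length divides ord_211(39)).
2 cycles of lengths [210, 1].
sign(π) = (−1)^{n − #cycles} = (−1)^{211−2} = (−1)^209 = -1.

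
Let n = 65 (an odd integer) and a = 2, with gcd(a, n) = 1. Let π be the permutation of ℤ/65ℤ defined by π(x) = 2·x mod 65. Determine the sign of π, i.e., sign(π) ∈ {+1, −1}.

Start at x=33: 33 → 1 → 2 → 4 → 8 → 16 → 32 → … (one orbit).
Cycle type of π: 12×5 + 4 + 1; total 7 cycles.
65 − 7 = 58 transpositions; sign(π) = (−1)^58 = +1.
Via Zolotarev, sign(π_{2}) = (2|65) = +1.

+1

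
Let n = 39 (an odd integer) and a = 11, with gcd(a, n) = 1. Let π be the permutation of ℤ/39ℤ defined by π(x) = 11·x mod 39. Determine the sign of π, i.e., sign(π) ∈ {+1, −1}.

+1

Start at x=8: 8 → 10 → 32 → 1 → 11 → 4 → 5 → … (one orbit).
Decompose π into cycles: lengths [12, 12, 12, 2, 1] (5 cycles, including the fixed point 0).
n − c = 39 − 5 = 34; sign = (−1)^34 = +1.
Zolotarev: (11|39) = +1, matching the cycle-count sign.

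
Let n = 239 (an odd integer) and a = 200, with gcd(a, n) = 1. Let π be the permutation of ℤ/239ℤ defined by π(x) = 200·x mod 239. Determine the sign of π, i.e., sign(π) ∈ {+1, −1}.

+1

Trace 121: π^k(121) = [121, 61, 11, 49, 1, 200, 87] for k=0..6.
Decompose π into cycles: lengths [119, 119, 1] (3 cycles, including the fixed point 0).
3 cycles on 239: each ℓ→(−1)^(ℓ−1), product (−1)^236 = +1.
Check: (200/239) = +1 by Zolotarev.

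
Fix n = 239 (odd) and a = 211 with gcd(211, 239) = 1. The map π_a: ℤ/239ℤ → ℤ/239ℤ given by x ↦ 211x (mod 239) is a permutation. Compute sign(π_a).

Orbit of 216 under x↦211x: [216, 166, 132, 128, 1, 211, 67]… (length divides ord_239(211)).
π_211 has 15 disjoint cycles with lengths [17, 17, 17, 17, 17, 17, 17, 17, 17, 17, 17, 17, 17, 17, 1] on {0,…,238}.
With 15 cycles on 239 points, sign = (−1)^{239−15} = +1.

+1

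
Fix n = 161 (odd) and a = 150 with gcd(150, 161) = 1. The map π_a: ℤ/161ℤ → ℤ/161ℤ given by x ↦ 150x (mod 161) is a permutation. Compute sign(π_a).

Start at x=131: 131 → 8 → 73 → 2 → 139 → 81 → 75 → … (one orbit).
The orbit structure of x ↦ 150x mod 161: 6 orbits of sizes [66, 66, 11, 11, 6, 1].
6 cycles on 161: each ℓ→(−1)^(ℓ−1), product (−1)^155 = -1.

-1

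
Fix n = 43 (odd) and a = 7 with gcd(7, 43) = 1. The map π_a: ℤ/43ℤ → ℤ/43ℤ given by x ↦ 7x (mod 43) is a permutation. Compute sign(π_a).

Trace 37: π^k(37) = [37, 1, 7, 6, 42, 36] for k=0..5.
Decompose π into cycles: lengths [6, 6, 6, 6, 6, 6, 6, 1] (8 cycles, including the fixed point 0).
sign(π) = (−1)^{n − #cycles} = (−1)^{43−8} = (−1)^35 = -1.

-1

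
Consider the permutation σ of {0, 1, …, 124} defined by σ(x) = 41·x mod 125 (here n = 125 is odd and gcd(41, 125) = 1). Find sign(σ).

+1

Orbit of 11 under x↦41x: [11, 76, 116, 6, 121, 86, 26]… (length divides ord_125(41)).
Cycle type of π: 25×4 + 5×4 + 1×5; total 13 cycles.
n − c = 125 − 13 = 112; sign = (−1)^112 = +1.
Check: (41/125) = +1 by Zolotarev.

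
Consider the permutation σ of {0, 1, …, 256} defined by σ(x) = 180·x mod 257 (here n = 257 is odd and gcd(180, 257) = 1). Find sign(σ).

-1

Orbit of 167 under x↦180x: [167, 248, 179, 95, 138, 168, 171]… (length divides ord_257(180)).
Cycle lengths of π_180 on ℤ/257ℤ: [256, 1]; 2 cycles in total.
sign(π) = (−1)^{n − #cycles} = (−1)^{257−2} = (−1)^255 = -1.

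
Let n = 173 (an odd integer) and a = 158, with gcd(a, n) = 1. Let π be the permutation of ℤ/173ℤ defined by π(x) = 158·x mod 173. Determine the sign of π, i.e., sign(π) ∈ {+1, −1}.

+1

Start at x=132: 132 → 96 → 117 → 148 → 29 → 84 → 124 → … (one orbit).
π_158 has 5 disjoint cycles with lengths [43, 43, 43, 43, 1] on {0,…,172}.
n − c = 173 − 5 = 168; sign = (−1)^168 = +1.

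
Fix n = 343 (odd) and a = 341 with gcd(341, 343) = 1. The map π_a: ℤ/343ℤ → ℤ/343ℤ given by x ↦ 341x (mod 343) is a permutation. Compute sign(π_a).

-1

Start at x=286: 286 → 114 → 115 → 113 → 117 → 109 → 125 → … (one orbit).
Decompose π into cycles: lengths [294, 42, 6, 1] (4 cycles, including the fixed point 0).
4 cycles on 343: each ℓ→(−1)^(ℓ−1), product (−1)^339 = -1.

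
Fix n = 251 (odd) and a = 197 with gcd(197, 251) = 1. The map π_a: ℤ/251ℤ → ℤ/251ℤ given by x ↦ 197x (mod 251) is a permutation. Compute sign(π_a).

Trace 124: π^k(124) = [124, 81, 144, 5, 232, 22, 67] for k=0..6.
Cycle type of π: 125×2 + 1; total 3 cycles.
Σ(ℓ_i−1) = 251−3 = 248; sign = (−1)^248 = +1.

+1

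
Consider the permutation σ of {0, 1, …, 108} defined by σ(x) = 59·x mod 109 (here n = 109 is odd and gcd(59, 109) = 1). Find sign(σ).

Start at x=12: 12 → 54 → 25 → 58 → 43 → 30 → 26 → … (one orbit).
The orbit structure of x ↦ 59x mod 109: 2 orbits of sizes [108, 1].
Σ(ℓ_i−1) = 109−2 = 107; sign = (−1)^107 = -1.

-1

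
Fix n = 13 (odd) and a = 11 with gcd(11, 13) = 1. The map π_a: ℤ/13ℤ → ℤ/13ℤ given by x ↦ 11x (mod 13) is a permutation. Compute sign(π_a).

Orbit of 3 under x↦11x: [3, 7, 12, 2, 9, 8, 10]… (length divides ord_13(11)).
The orbit structure of x ↦ 11x mod 13: 2 orbits of sizes [12, 1].
sign(π) = (−1)^{n − #cycles} = (−1)^{13−2} = (−1)^11 = -1.
Zolotarev: (11|13) = -1, matching the cycle-count sign.

-1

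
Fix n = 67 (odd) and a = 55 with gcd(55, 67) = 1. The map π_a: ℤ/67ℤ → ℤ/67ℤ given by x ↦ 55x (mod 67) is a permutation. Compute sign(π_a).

Start at x=49: 49 → 15 → 21 → 16 → 9 → 26 → 23 → … (one orbit).
3 cycles of lengths [33, 33, 1].
Σ(ℓ_i−1) = 67−3 = 64; sign = (−1)^64 = +1.
Via Zolotarev, sign(π_{55}) = (55|67) = +1.

+1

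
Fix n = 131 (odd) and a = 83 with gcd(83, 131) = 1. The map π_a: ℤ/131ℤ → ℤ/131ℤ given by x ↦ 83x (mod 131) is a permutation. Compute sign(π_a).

Trace 83: π^k(83) = [83, 77, 103, 34, 71, 129, 96] for k=0..6.
The orbit structure of x ↦ 83x mod 131: 2 orbits of sizes [130, 1].
sign(π) = (−1)^{n − #cycles} = (−1)^{131−2} = (−1)^129 = -1.

-1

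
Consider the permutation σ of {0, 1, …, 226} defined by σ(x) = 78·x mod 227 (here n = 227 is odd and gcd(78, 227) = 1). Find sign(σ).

+1

Trace 110: π^k(110) = [110, 181, 44, 27, 63, 147, 116] for k=0..6.
Decompose π into cycles: lengths [113, 113, 1] (3 cycles, including the fixed point 0).
With 3 cycles on 227 points, sign = (−1)^{227−3} = +1.
Zolotarev: (78|227) = +1, matching the cycle-count sign.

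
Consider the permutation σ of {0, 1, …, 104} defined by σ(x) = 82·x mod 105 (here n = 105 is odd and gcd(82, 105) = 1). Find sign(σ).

+1

Start at x=103: 103 → 46 → 97 → 79 → 73 → 1 → 82 → … (one orbit).
The orbit structure of x ↦ 82x mod 105: 15 orbits of sizes [12, 12, 12, 12, 12, 12, 6, 6, 6, 4, 4, 4, 1, 1, 1].
Σ(ℓ_i−1) = 105−15 = 90; sign = (−1)^90 = +1.
(82|105)_J = +1 (Zolotarev's lemma cross-check).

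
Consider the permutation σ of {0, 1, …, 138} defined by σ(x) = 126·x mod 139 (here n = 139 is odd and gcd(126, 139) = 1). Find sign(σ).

-1

Orbit of 22 under x↦126x: [22, 131, 104, 38, 62, 28, 53]… (length divides ord_139(126)).
Cycle type of π: 138 + 1; total 2 cycles.
n − c = 139 − 2 = 137; sign = (−1)^137 = -1.
(126|139)_J = -1 (Zolotarev's lemma cross-check).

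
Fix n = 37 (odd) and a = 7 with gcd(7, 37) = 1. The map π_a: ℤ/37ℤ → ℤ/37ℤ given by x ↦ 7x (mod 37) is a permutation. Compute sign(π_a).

+1

Start at x=26: 26 → 34 → 16 → 1 → 7 → 12 → 10 → … (one orbit).
5 cycles of lengths [9, 9, 9, 9, 1].
n − c = 37 − 5 = 32; sign = (−1)^32 = +1.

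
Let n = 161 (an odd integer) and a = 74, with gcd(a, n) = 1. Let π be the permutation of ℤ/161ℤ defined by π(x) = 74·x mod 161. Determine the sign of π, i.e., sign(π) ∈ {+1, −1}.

-1

Trace 30: π^k(30) = [30, 127, 60, 93, 120, 25, 79] for k=0..6.
6 cycles of lengths [66, 66, 22, 3, 3, 1].
With 6 cycles on 161 points, sign = (−1)^{161−6} = -1.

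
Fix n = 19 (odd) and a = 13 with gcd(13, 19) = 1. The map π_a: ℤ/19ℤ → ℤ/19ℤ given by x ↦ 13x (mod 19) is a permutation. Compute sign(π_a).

-1

Start at x=15: 15 → 5 → 8 → 9 → 3 → 1 → 13 → … (one orbit).
2 cycles of lengths [18, 1].
n − c = 19 − 2 = 17; sign = (−1)^17 = -1.
Zolotarev: (13|19) = -1, matching the cycle-count sign.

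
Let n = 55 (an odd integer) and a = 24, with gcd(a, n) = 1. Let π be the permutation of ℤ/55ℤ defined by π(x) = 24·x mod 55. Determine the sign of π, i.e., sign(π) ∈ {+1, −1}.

Start at x=19: 19 → 16 → 54 → 31 → 29 → 36 → 39 → … (one orbit).
The orbit structure of x ↦ 24x mod 55: 8 orbits of sizes [10, 10, 10, 10, 10, 2, 2, 1].
8 cycles on 55: each ℓ→(−1)^(ℓ−1), product (−1)^47 = -1.
Check: (24/55) = -1 by Zolotarev.

-1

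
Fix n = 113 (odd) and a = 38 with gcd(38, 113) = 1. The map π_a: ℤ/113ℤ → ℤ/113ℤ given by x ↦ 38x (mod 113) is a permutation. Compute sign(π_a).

Start at x=108: 108 → 36 → 12 → 4 → 39 → 13 → 42 → … (one orbit).
π_38 has 2 disjoint cycles with lengths [112, 1] on {0,…,112}.
With 2 cycles on 113 points, sign = (−1)^{113−2} = -1.
(38|113)_J = -1 (Zolotarev's lemma cross-check).

-1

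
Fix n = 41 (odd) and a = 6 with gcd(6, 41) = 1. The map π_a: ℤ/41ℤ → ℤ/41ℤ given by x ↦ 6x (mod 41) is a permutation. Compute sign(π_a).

-1

Orbit of 4 under x↦6x: [4, 24, 21, 3, 18, 26, 33]… (length divides ord_41(6)).
Decompose π into cycles: lengths [40, 1] (2 cycles, including the fixed point 0).
Σ(ℓ_i−1) = 41−2 = 39; sign = (−1)^39 = -1.
Via Zolotarev, sign(π_{6}) = (6|41) = -1.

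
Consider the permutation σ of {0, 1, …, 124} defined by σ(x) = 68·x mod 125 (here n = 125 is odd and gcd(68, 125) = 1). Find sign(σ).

-1

Trace 68: π^k(68) = [68, 124, 57, 1] for k=0..3.
32 cycles of lengths [4, 4, 4, 4, 4, 4, 4, 4, 4, 4, 4, 4, 4, 4, 4, 4, 4, 4, 4, 4, 4, 4, 4, 4, 4, 4, 4, 4, 4, 4, 4, 1].
Σ(ℓ_i−1) = 125−32 = 93; sign = (−1)^93 = -1.
Check: (68/125) = -1 by Zolotarev.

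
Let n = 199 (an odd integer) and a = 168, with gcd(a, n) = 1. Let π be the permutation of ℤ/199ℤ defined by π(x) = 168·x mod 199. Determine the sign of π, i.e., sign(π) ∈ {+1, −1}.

Orbit of 17 under x↦168x: [17, 70, 19, 8, 150, 126, 74]… (length divides ord_199(168)).
π_168 has 2 disjoint cycles with lengths [198, 1] on {0,…,198}.
sign(π) = (−1)^{n − #cycles} = (−1)^{199−2} = (−1)^197 = -1.
Via Zolotarev, sign(π_{168}) = (168|199) = -1.

-1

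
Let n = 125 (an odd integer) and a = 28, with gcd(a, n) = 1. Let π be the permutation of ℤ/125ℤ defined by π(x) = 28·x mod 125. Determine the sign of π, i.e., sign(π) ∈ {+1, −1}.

-1

Start at x=54: 54 → 12 → 86 → 33 → 49 → 122 → 41 → … (one orbit).
Cycle lengths of π_28 on ℤ/125ℤ: [100, 20, 4, 1]; 4 cycles in total.
With 4 cycles on 125 points, sign = (−1)^{125−4} = -1.
Zolotarev: (28|125) = -1, matching the cycle-count sign.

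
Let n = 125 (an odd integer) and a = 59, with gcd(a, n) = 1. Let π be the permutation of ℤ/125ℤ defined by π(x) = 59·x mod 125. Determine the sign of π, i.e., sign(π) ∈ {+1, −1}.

Trace 119: π^k(119) = [119, 21, 114, 101, 84, 81, 29] for k=0..6.
Decompose π into cycles: lengths [50, 50, 10, 10, 2, 2, 1] (7 cycles, including the fixed point 0).
7 cycles on 125: each ℓ→(−1)^(ℓ−1), product (−1)^118 = +1.
Zolotarev: (59|125) = +1, matching the cycle-count sign.

+1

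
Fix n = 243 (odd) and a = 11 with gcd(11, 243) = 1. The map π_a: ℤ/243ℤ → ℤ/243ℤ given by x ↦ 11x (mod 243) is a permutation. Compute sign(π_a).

-1

Orbit of 217 under x↦11x: [217, 200, 13, 143, 115, 50, 64]… (length divides ord_243(11)).
π_11 has 6 disjoint cycles with lengths [162, 54, 18, 6, 2, 1] on {0,…,242}.
With 6 cycles on 243 points, sign = (−1)^{243−6} = -1.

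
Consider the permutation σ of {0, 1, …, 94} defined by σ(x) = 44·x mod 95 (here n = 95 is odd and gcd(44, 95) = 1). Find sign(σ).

Trace 44: π^k(44) = [44, 36, 64, 61, 24, 11, 9] for k=0..6.
9 cycles of lengths [18, 18, 18, 18, 9, 9, 2, 2, 1].
n − c = 95 − 9 = 86; sign = (−1)^86 = +1.

+1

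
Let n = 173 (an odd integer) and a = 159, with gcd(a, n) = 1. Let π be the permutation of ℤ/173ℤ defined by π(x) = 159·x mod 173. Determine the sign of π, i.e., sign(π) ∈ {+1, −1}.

+1

Orbit of 126 under x↦159x: [126, 139, 130, 83, 49, 6, 89]… (length divides ord_173(159)).
The orbit structure of x ↦ 159x mod 173: 3 orbits of sizes [86, 86, 1].
173 − 3 = 170 transpositions; sign(π) = (−1)^170 = +1.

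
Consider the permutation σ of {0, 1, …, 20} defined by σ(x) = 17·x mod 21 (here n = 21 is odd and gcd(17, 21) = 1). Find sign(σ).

Orbit of 16 under x↦17x: [16, 20, 4, 5, 1, 17]… (length divides ord_21(17)).
Cycle lengths of π_17 on ℤ/21ℤ: [6, 6, 6, 2, 1]; 5 cycles in total.
sign(π) = (−1)^{n − #cycles} = (−1)^{21−5} = (−1)^16 = +1.

+1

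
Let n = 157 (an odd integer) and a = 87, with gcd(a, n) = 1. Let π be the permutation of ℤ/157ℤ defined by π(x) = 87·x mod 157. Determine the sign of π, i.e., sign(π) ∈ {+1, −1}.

-1

Start at x=82: 82 → 69 → 37 → 79 → 122 → 95 → 101 → … (one orbit).
π_87 has 2 disjoint cycles with lengths [156, 1] on {0,…,156}.
2 cycles on 157: each ℓ→(−1)^(ℓ−1), product (−1)^155 = -1.
Via Zolotarev, sign(π_{87}) = (87|157) = -1.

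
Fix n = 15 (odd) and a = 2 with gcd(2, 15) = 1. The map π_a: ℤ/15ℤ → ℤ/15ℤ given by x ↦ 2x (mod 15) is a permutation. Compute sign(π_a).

+1

Start at x=1: 1 → 2 → 4 → 8 → 1 (one orbit).
The orbit structure of x ↦ 2x mod 15: 5 orbits of sizes [4, 4, 4, 2, 1].
With 5 cycles on 15 points, sign = (−1)^{15−5} = +1.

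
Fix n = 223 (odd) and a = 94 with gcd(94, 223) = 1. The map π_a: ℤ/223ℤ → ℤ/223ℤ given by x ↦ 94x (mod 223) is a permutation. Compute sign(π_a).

+1

Start at x=148: 148 → 86 → 56 → 135 → 202 → 33 → 203 → … (one orbit).
Decompose π into cycles: lengths [111, 111, 1] (3 cycles, including the fixed point 0).
With 3 cycles on 223 points, sign = (−1)^{223−3} = +1.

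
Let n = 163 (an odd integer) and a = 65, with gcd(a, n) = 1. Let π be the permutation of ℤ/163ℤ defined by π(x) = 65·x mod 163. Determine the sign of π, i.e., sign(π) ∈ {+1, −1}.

Orbit of 21 under x↦65x: [21, 61, 53, 22, 126, 40, 155]… (length divides ord_163(65)).
7 cycles of lengths [27, 27, 27, 27, 27, 27, 1].
163 − 7 = 156 transpositions; sign(π) = (−1)^156 = +1.
Check: (65/163) = +1 by Zolotarev.

+1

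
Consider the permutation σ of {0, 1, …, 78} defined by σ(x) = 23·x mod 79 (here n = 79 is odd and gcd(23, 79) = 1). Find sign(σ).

+1

Trace 1: π^k(1) = [1, 23, 55] for k=0..2.
27 cycles of lengths [3, 3, 3, 3, 3, 3, 3, 3, 3, 3, 3, 3, 3, 3, 3, 3, 3, 3, 3, 3, 3, 3, 3, 3, 3, 3, 1].
79 − 27 = 52 transpositions; sign(π) = (−1)^52 = +1.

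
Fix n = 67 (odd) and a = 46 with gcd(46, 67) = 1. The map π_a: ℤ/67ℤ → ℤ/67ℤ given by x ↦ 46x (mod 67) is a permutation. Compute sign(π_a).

-1

Orbit of 52 under x↦46x: [52, 47, 18, 24, 32, 65, 42]… (length divides ord_67(46)).
π_46 has 2 disjoint cycles with lengths [66, 1] on {0,…,66}.
67 − 2 = 65 transpositions; sign(π) = (−1)^65 = -1.
The Jacobi symbol (46|67) = -1 (Zolotarev) agrees.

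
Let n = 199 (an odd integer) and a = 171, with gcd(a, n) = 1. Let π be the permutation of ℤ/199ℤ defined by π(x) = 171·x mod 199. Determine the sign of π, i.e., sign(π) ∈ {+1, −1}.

-1

Trace 125: π^k(125) = [125, 82, 92, 11, 90, 67, 114] for k=0..6.
π_171 has 4 disjoint cycles with lengths [66, 66, 66, 1] on {0,…,198}.
199 − 4 = 195 transpositions; sign(π) = (−1)^195 = -1.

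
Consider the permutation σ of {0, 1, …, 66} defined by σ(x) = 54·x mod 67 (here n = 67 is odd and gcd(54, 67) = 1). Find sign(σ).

+1

Orbit of 25 under x↦54x: [25, 10, 4, 15, 6, 56, 9]… (length divides ord_67(54)).
Decompose π into cycles: lengths [33, 33, 1] (3 cycles, including the fixed point 0).
3 cycles on 67: each ℓ→(−1)^(ℓ−1), product (−1)^64 = +1.
Check: (54/67) = +1 by Zolotarev.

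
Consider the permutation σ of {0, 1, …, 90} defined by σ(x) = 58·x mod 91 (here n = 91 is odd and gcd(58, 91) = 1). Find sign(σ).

Start at x=88: 88 → 8 → 9 → 67 → 64 → 72 → 81 → … (one orbit).
The orbit structure of x ↦ 58x mod 91: 10 orbits of sizes [12, 12, 12, 12, 12, 12, 12, 3, 3, 1].
10 cycles on 91: each ℓ→(−1)^(ℓ−1), product (−1)^81 = -1.
Zolotarev: (58|91) = -1, matching the cycle-count sign.

-1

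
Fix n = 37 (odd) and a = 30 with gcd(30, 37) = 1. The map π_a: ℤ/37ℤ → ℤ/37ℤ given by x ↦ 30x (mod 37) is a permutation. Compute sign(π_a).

Orbit of 10 under x↦30x: [10, 4, 9, 11, 34, 21, 1]… (length divides ord_37(30)).
Cycle lengths of π_30 on ℤ/37ℤ: [18, 18, 1]; 3 cycles in total.
37 − 3 = 34 transpositions; sign(π) = (−1)^34 = +1.

+1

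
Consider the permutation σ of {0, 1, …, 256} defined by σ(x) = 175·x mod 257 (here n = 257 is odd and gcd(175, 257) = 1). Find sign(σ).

Start at x=2: 2 → 93 → 84 → 51 → 187 → 86 → 144 → … (one orbit).
The orbit structure of x ↦ 175x mod 257: 2 orbits of sizes [256, 1].
sign(π) = (−1)^{n − #cycles} = (−1)^{257−2} = (−1)^255 = -1.

-1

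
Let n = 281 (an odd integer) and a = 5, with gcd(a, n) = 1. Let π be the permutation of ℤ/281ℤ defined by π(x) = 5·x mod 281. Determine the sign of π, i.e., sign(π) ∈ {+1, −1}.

+1

Orbit of 280 under x↦5x: [280, 276, 256, 156, 218, 247, 111]… (length divides ord_281(5)).
Cycle lengths of π_5 on ℤ/281ℤ: [140, 140, 1]; 3 cycles in total.
n − c = 281 − 3 = 278; sign = (−1)^278 = +1.
Zolotarev: (5|281) = +1, matching the cycle-count sign.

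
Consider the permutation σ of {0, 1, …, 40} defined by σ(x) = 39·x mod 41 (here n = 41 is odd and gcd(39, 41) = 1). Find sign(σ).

+1

Start at x=5: 5 → 31 → 20 → 1 → 39 → 4 → 33 → … (one orbit).
Decompose π into cycles: lengths [20, 20, 1] (3 cycles, including the fixed point 0).
With 3 cycles on 41 points, sign = (−1)^{41−3} = +1.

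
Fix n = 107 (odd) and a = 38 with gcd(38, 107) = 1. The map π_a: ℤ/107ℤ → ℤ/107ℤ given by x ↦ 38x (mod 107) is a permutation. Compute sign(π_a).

Start at x=47: 47 → 74 → 30 → 70 → 92 → 72 → 61 → … (one orbit).
Decompose π into cycles: lengths [106, 1] (2 cycles, including the fixed point 0).
107 − 2 = 105 transpositions; sign(π) = (−1)^105 = -1.
Zolotarev: (38|107) = -1, matching the cycle-count sign.

-1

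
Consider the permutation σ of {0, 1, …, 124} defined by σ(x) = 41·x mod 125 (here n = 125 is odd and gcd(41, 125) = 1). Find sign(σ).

+1

Orbit of 121 under x↦41x: [121, 86, 26, 66, 81, 71, 36]… (length divides ord_125(41)).
Cycle lengths of π_41 on ℤ/125ℤ: [25, 25, 25, 25, 5, 5, 5, 5, 1, 1, 1, 1, 1]; 13 cycles in total.
n − c = 125 − 13 = 112; sign = (−1)^112 = +1.
Zolotarev: (41|125) = +1, matching the cycle-count sign.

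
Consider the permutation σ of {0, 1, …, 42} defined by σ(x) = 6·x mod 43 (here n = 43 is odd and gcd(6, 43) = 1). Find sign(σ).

Start at x=1: 1 → 6 → 36 → 1 (one orbit).
15 cycles of lengths [3, 3, 3, 3, 3, 3, 3, 3, 3, 3, 3, 3, 3, 3, 1].
With 15 cycles on 43 points, sign = (−1)^{43−15} = +1.
(6|43)_J = +1 (Zolotarev's lemma cross-check).

+1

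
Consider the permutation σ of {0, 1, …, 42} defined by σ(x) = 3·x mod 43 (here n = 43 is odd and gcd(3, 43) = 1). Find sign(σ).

Orbit of 9 under x↦3x: [9, 27, 38, 28, 41, 37, 25]… (length divides ord_43(3)).
2 cycles of lengths [42, 1].
n − c = 43 − 2 = 41; sign = (−1)^41 = -1.
Zolotarev: (3|43) = -1, matching the cycle-count sign.

-1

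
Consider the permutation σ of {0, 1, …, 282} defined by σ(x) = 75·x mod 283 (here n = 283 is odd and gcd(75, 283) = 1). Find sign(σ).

-1

Start at x=240: 240 → 171 → 90 → 241 → 246 → 55 → 163 → … (one orbit).
The orbit structure of x ↦ 75x mod 283: 2 orbits of sizes [282, 1].
n − c = 283 − 2 = 281; sign = (−1)^281 = -1.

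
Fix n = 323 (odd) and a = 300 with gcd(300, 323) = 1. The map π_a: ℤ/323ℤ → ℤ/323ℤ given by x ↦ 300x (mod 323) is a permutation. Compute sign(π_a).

+1

Trace 90: π^k(90) = [90, 191, 129, 263, 88, 237, 40] for k=0..6.
The orbit structure of x ↦ 300x mod 323: 5 orbits of sizes [144, 144, 18, 16, 1].
sign(π) = (−1)^{n − #cycles} = (−1)^{323−5} = (−1)^318 = +1.
Zolotarev: (300|323) = +1, matching the cycle-count sign.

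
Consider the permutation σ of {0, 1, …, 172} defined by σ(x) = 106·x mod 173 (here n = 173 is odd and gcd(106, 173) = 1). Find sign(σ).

+1

Orbit of 22 under x↦106x: [22, 83, 148, 118, 52, 149, 51]… (length divides ord_173(106)).
Cycle lengths of π_106 on ℤ/173ℤ: [43, 43, 43, 43, 1]; 5 cycles in total.
n − c = 173 − 5 = 168; sign = (−1)^168 = +1.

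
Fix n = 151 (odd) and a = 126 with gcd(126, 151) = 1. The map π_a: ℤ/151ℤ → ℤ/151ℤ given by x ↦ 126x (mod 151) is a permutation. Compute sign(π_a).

Orbit of 144 under x↦126x: [144, 24, 4, 51, 84, 14, 103]… (length divides ord_151(126)).
2 cycles of lengths [150, 1].
n − c = 151 − 2 = 149; sign = (−1)^149 = -1.
(126|151)_J = -1 (Zolotarev's lemma cross-check).

-1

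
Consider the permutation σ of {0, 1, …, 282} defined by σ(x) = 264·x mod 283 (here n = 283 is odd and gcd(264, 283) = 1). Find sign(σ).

+1

Trace 199: π^k(199) = [199, 181, 240, 251, 42, 51, 163] for k=0..6.
7 cycles of lengths [47, 47, 47, 47, 47, 47, 1].
sign(π) = (−1)^{n − #cycles} = (−1)^{283−7} = (−1)^276 = +1.
Via Zolotarev, sign(π_{264}) = (264|283) = +1.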